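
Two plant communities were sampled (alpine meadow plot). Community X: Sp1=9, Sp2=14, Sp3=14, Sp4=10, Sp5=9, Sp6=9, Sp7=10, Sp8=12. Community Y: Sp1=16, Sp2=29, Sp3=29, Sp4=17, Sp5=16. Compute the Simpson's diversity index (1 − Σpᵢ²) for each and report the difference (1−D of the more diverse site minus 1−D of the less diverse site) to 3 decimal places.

0.088

Community X: N=87, proportions 0.10345, 0.16092, 0.16092, 0.11494, 0.10345, 0.10345, 0.11494, 0.13793, giving 1−D = 0.87066 (working shown to 5 dp, full precision carried).
Community Y: N=107, proportions 0.14953, 0.27103, 0.27103, 0.15888, 0.14953, giving 1−D = 0.78313.
Difference = |0.87066 − 0.78313| = 0.08753, i.e. 0.088 to 3 decimal places.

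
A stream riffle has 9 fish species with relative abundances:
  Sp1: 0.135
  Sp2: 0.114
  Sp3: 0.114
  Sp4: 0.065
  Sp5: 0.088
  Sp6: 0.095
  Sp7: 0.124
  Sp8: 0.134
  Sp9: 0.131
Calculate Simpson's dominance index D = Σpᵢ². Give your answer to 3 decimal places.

0.116

D = 0.135² + 0.114² + 0.114² + 0.065² + 0.088² + 0.095² + 0.124² + 0.134² + 0.131² = 0.01823 + 0.01300 + 0.01300 + 0.00423 + 0.00774 + 0.00903 + 0.01538 + 0.01796 + 0.01716 = 0.11570 (working shown to 5 dp, full precision carried).
To 3 decimal places, D = 0.116.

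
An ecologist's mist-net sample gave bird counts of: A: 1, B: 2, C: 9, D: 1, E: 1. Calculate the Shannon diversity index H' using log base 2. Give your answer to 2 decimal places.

1.63

Total N = 1+2+9+1+1 = 14, so the proportions are 0.0714, 0.1429, 0.6429, 0.0714, 0.0714 (working shown to 4 dp, full precision carried).
Each pᵢ log₂ pᵢ term: 0.0714×(-3.8074)=-0.2720, 0.1429×(-2.8074)=-0.4011, 0.6429×(-0.6374)=-0.4098, 0.0714×(-3.8074)=-0.2720, 0.0714×(-3.8074)=-0.2720.
Sum = -1.6267, so H' = 1.63.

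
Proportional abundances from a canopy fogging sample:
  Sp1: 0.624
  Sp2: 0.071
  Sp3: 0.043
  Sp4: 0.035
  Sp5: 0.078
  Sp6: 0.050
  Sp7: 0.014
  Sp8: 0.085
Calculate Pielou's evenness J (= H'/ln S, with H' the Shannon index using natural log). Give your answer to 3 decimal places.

H' = −Σ pᵢ ln pᵢ = −((-0.29428) + (-0.18780) + (-0.13530) + (-0.11733) + (-0.19898) + (-0.14979) + (-0.05976) + (-0.20953)) = 1.35278 (working shown to 5 dp, full precision carried).
With S = 8 species, ln S = 2.07944, so J = 1.35278/2.07944 = 0.65055, i.e. 0.651 to 3 decimal places.

0.651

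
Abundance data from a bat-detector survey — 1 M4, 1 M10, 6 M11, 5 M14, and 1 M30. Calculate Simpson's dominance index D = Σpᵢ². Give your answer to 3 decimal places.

Total N = 1+1+6+5+1 = 14, so the proportions are 0.07143, 0.07143, 0.42857, 0.35714, 0.07143 (working shown to 5 dp, full precision carried).
D = 0.07143² + 0.07143² + 0.42857² + 0.35714² + 0.07143² = 0.00510 + 0.00510 + 0.18367 + 0.12755 + 0.00510 = 0.32653.
To 3 decimal places, D = 0.327.

0.327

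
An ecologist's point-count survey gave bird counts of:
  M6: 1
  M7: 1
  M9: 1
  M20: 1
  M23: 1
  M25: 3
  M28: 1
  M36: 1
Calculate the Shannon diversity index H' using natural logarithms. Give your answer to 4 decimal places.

Total N = 1+1+1+1+1+3+1+1 = 10, so the proportions are 0.1, 0.1, 0.1, 0.1, 0.1, 0.3, 0.1, 0.1 (working shown to 6 dp, full precision carried).
Each pᵢ ln pᵢ term: 0.1×(-2.302585)=-0.230259, 0.1×(-2.302585)=-0.230259, 0.1×(-2.302585)=-0.230259, 0.1×(-2.302585)=-0.230259, 0.1×(-2.302585)=-0.230259, 0.3×(-1.203973)=-0.361192, 0.1×(-2.302585)=-0.230259, 0.1×(-2.302585)=-0.230259.
Sum = -1.973001, so H' = 1.9730.

1.9730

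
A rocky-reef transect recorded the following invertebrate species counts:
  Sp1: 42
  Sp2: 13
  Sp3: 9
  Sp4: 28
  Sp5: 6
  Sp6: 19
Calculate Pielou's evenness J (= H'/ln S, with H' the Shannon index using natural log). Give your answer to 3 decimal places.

0.892

Total N = 42+13+9+28+6+19 = 117, so the proportions are 0.35897, 0.11111, 0.07692, 0.23932, 0.05128, 0.16239 (working shown to 5 dp, full precision carried).
H' = −Σ pᵢ ln pᵢ = −((-0.36777) + (-0.24414) + (-0.19730) + (-0.34221) + (-0.15233) + (-0.29519)) = 1.59894.
With S = 6 species, ln S = 1.79176, so J = 1.59894/1.79176 = 0.89239, i.e. 0.892 to 3 decimal places.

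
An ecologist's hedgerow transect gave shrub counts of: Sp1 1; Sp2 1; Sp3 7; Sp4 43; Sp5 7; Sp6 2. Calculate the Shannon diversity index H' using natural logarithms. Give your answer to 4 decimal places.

Total N = 1+1+7+43+7+2 = 61, so the proportions are 0.016393, 0.016393, 0.114754, 0.704918, 0.114754, 0.032787 (working shown to 6 dp, full precision carried).
Each pᵢ ln pᵢ term: 0.016393×(-4.110874)=-0.067391, 0.016393×(-4.110874)=-0.067391, 0.114754×(-2.164964)=-0.248438, 0.704918×(-0.349674)=-0.246491, 0.114754×(-2.164964)=-0.248438, 0.032787×(-3.417727)=-0.112057.
Sum = -0.990208, so H' = 0.9902.

0.9902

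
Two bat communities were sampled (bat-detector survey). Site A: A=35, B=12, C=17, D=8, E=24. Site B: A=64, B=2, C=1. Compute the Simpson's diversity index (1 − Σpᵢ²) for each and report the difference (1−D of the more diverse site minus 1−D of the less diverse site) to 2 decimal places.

0.66

Site A: N=96, proportions 0.36458, 0.125, 0.17708, 0.08333, 0.25, giving 1−D = 0.75065 (working shown to 5 dp, full precision carried).
Site B: N=67, proportions 0.95522, 0.02985, 0.01493, giving 1−D = 0.08643.
Difference = |0.75065 − 0.08643| = 0.66422, i.e. 0.66 to 2 decimal places.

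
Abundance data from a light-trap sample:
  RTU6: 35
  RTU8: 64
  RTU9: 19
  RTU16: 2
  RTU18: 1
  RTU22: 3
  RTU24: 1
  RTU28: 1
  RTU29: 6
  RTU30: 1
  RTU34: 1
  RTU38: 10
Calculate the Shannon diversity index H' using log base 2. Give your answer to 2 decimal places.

Total N = 35+64+19+2+1+3+1+1+6+1+1+10 = 144, so the proportions are 0.2431, 0.4444, 0.1319, 0.0139, 0.0069, 0.0208, 0.0069, 0.0069, 0.0417, 0.0069, 0.0069, 0.0694 (working shown to 4 dp, full precision carried).
Each pᵢ log₂ pᵢ term: 0.2431×(-2.0406)=-0.4960, 0.4444×(-1.1699)=-0.5200, 0.1319×(-2.9220)=-0.3855, 0.0139×(-6.1699)=-0.0857, 0.0069×(-7.1699)=-0.0498, 0.0208×(-5.5850)=-0.1164, 0.0069×(-7.1699)=-0.0498, 0.0069×(-7.1699)=-0.0498, 0.0417×(-4.5850)=-0.1910, 0.0069×(-7.1699)=-0.0498, 0.0069×(-7.1699)=-0.0498, 0.0694×(-3.8480)=-0.2672.
Sum = -2.3108, so H' = 2.31.

2.31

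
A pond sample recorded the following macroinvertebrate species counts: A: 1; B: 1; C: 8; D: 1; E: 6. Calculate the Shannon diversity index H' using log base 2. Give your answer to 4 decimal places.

Total N = 1+1+8+1+6 = 17, so the proportions are 0.058824, 0.058824, 0.470588, 0.058824, 0.352941 (working shown to 6 dp, full precision carried).
Each pᵢ log₂ pᵢ term: 0.058824×(-4.087463)=-0.240439, 0.058824×(-4.087463)=-0.240439, 0.470588×(-1.087463)=-0.511747, 0.058824×(-4.087463)=-0.240439, 0.352941×(-1.502500)=-0.530294.
Sum = -1.763358, so H' = 1.7634.

1.7634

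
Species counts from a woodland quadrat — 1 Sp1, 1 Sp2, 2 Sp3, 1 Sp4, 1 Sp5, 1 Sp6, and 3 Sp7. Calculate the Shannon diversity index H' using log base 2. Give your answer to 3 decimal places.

Total N = 1+1+2+1+1+1+3 = 10, so the proportions are 0.1, 0.1, 0.2, 0.1, 0.1, 0.1, 0.3 (working shown to 5 dp, full precision carried).
Each pᵢ log₂ pᵢ term: 0.1×(-3.32193)=-0.33219, 0.1×(-3.32193)=-0.33219, 0.2×(-2.32193)=-0.46439, 0.1×(-3.32193)=-0.33219, 0.1×(-3.32193)=-0.33219, 0.1×(-3.32193)=-0.33219, 0.3×(-1.73697)=-0.52109.
Sum = -2.64644, so H' = 2.646.

2.646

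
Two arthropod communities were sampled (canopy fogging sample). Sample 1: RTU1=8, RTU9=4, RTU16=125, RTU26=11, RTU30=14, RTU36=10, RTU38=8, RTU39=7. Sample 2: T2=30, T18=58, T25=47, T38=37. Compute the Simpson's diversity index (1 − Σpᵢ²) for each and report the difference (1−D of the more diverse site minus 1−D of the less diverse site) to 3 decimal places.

0.199

Sample 1: N=187, proportions 0.04278, 0.02139, 0.66845, 0.05882, 0.07487, 0.05348, 0.04278, 0.03743, giving 1−D = 0.53573 (working shown to 5 dp, full precision carried).
Sample 2: N=172, proportions 0.17442, 0.33721, 0.27326, 0.21512, giving 1−D = 0.73492.
Difference = |0.53573 − 0.73492| = 0.19919, i.e. 0.199 to 3 decimal places.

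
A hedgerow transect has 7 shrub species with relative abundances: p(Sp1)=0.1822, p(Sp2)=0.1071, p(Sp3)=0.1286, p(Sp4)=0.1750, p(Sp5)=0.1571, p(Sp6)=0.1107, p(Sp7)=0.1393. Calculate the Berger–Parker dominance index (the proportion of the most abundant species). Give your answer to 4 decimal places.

The largest proportion is 0.1822, i.e. d = 0.1822 to 4 decimal places.

0.1822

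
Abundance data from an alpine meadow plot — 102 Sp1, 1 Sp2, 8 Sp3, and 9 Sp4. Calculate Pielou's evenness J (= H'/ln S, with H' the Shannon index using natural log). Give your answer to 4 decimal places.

0.3988

Total N = 102+1+8+9 = 120, so the proportions are 0.85, 0.008333, 0.066667, 0.075 (working shown to 6 dp, full precision carried).
H' = −Σ pᵢ ln pᵢ = −((-0.138141) + (-0.039896) + (-0.180537) + (-0.194270)) = 0.552844.
With S = 4 species, ln S = 1.386294, so J = 0.552844/1.386294 = 0.398792, i.e. 0.3988 to 4 decimal places.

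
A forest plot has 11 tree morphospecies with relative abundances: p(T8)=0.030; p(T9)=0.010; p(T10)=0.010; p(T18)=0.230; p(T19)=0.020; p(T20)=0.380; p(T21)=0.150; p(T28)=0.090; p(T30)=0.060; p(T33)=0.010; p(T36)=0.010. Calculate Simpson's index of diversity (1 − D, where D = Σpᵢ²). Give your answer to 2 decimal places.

D = 0.03² + 0.01² + 0.01² + 0.23² + 0.02² + 0.38² + 0.15² + 0.09² + 0.06² + 0.01² + 0.01² = 0.0009 + 0.0001 + 0.0001 + 0.0529 + 0.0004 + 0.1444 + 0.0225 + 0.0081 + 0.0036 + 0.0001 + 0.0001 = 0.2332 (working shown to 4 dp, full precision carried).
So 1 − D = 0.7668, i.e. 0.77 to 2 decimal places.

0.77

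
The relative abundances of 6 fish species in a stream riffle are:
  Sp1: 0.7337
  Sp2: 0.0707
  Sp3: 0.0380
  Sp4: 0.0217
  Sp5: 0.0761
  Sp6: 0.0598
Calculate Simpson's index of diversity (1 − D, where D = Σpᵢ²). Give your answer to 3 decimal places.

D = 0.7337² + 0.0707² + 0.038² + 0.0217² + 0.0761² + 0.0598² = 0.53832 + 0.00500 + 0.00144 + 0.00047 + 0.00579 + 0.00358 = 0.55460 (working shown to 5 dp, full precision carried).
So 1 − D = 0.44540, i.e. 0.445 to 3 decimal places.

0.445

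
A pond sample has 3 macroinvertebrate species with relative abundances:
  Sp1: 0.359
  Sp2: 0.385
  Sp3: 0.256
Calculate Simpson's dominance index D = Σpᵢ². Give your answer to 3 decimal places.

D = 0.359² + 0.385² + 0.256² = 0.12888 + 0.14822 + 0.06554 = 0.34264 (working shown to 5 dp, full precision carried).
To 3 decimal places, D = 0.343.

0.343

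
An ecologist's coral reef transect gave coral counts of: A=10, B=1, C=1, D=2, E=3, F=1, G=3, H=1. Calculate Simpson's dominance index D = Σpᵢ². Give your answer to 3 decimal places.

0.260

Total N = 10+1+1+2+3+1+3+1 = 22, so the proportions are 0.45455, 0.04545, 0.04545, 0.09091, 0.13636, 0.04545, 0.13636, 0.04545 (working shown to 5 dp, full precision carried).
D = 0.45455² + 0.04545² + 0.04545² + 0.09091² + 0.13636² + 0.04545² + 0.13636² + 0.04545² = 0.20661 + 0.00207 + 0.00207 + 0.00826 + 0.01860 + 0.00207 + 0.01860 + 0.00207 = 0.26033.
To 3 decimal places, D = 0.260.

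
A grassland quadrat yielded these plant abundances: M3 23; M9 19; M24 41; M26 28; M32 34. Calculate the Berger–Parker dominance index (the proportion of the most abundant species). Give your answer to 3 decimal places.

0.283

Total N = 23+19+41+28+34 = 145, so the proportions are 0.15862, 0.13103, 0.28276, 0.1931, 0.23448 (working shown to 5 dp, full precision carried).
The largest proportion is 0.28276, i.e. d = 0.283 to 3 decimal places.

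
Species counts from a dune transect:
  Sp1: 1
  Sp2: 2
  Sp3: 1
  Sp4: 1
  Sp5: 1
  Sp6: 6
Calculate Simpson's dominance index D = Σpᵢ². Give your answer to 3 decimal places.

0.306

Total N = 1+2+1+1+1+6 = 12, so the proportions are 0.08333, 0.16667, 0.08333, 0.08333, 0.08333, 0.5 (working shown to 5 dp, full precision carried).
D = 0.08333² + 0.16667² + 0.08333² + 0.08333² + 0.08333² + 0.5² = 0.00694 + 0.02778 + 0.00694 + 0.00694 + 0.00694 + 0.25000 = 0.30556.
To 3 decimal places, D = 0.306.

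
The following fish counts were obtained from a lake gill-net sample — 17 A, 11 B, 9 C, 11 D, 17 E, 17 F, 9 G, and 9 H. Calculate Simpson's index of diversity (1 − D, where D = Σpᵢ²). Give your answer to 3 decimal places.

0.865

Total N = 17+11+9+11+17+17+9+9 = 100, so the proportions are 0.17, 0.11, 0.09, 0.11, 0.17, 0.17, 0.09, 0.09 (working shown to 5 dp, full precision carried).
D = 0.17² + 0.11² + 0.09² + 0.11² + 0.17² + 0.17² + 0.09² + 0.09² = 0.02890 + 0.01210 + 0.00810 + 0.01210 + 0.02890 + 0.02890 + 0.00810 + 0.00810 = 0.13520.
So 1 − D = 0.86480, i.e. 0.865 to 3 decimal places.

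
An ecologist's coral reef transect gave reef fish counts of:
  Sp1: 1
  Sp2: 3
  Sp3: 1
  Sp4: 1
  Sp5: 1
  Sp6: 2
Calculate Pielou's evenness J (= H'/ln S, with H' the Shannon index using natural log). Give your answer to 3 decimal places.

Total N = 1+3+1+1+1+2 = 9, so the proportions are 0.11111, 0.33333, 0.11111, 0.11111, 0.11111, 0.22222 (working shown to 5 dp, full precision carried).
H' = −Σ pᵢ ln pᵢ = −((-0.24414) + (-0.36620) + (-0.24414) + (-0.24414) + (-0.24414) + (-0.33424)) = 1.67699.
With S = 6 species, ln S = 1.79176, so J = 1.67699/1.79176 = 0.93594, i.e. 0.936 to 3 decimal places.

0.936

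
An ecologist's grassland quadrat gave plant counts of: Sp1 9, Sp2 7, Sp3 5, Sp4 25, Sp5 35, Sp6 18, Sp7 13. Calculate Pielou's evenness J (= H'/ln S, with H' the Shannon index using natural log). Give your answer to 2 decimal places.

0.90

Total N = 9+7+5+25+35+18+13 = 112, so the proportions are 0.0804, 0.0625, 0.0446, 0.2232, 0.3125, 0.1607, 0.1161 (working shown to 4 dp, full precision carried).
H' = −Σ pᵢ ln pᵢ = −((-0.2026) + (-0.1733) + (-0.1388) + (-0.3347) + (-0.3635) + (-0.2938) + (-0.2500)) = 1.7567.
With S = 7 species, ln S = 1.9459, so J = 1.7567/1.9459 = 0.9028, i.e. 0.90 to 2 decimal places.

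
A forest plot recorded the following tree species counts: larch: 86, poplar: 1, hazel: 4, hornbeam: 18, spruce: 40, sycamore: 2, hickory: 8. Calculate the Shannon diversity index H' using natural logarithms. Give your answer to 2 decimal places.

1.26

Total N = 86+1+4+18+40+2+8 = 159, so the proportions are 0.5409, 0.0063, 0.0252, 0.1132, 0.2516, 0.0126, 0.0503 (working shown to 4 dp, full precision carried).
Each pᵢ ln pᵢ term: 0.5409×(-0.6146)=-0.3324, 0.0063×(-5.0689)=-0.0319, 0.0252×(-3.6826)=-0.0926, 0.1132×(-2.1785)=-0.2466, 0.2516×(-1.3800)=-0.3472, 0.0126×(-4.3758)=-0.0550, 0.0503×(-2.9895)=-0.1504.
Sum = -1.2562, so H' = 1.26.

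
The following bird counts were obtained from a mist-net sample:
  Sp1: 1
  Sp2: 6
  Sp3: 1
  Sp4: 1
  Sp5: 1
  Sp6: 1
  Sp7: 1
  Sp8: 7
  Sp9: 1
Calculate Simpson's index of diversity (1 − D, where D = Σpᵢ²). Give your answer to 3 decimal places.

Total N = 1+6+1+1+1+1+1+7+1 = 20, so the proportions are 0.05, 0.3, 0.05, 0.05, 0.05, 0.05, 0.05, 0.35, 0.05 (working shown to 5 dp, full precision carried).
D = 0.05² + 0.3² + 0.05² + 0.05² + 0.05² + 0.05² + 0.05² + 0.35² + 0.05² = 0.00250 + 0.09000 + 0.00250 + 0.00250 + 0.00250 + 0.00250 + 0.00250 + 0.12250 + 0.00250 = 0.23000.
So 1 − D = 0.77000, i.e. 0.770 to 3 decimal places.

0.770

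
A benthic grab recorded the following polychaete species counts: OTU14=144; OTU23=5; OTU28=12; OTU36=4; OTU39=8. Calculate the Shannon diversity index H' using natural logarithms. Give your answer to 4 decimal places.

Total N = 144+5+12+4+8 = 173, so the proportions are 0.83237, 0.028902, 0.069364, 0.023121, 0.046243 (working shown to 6 dp, full precision carried).
Each pᵢ ln pᵢ term: 0.83237×(-0.183478)=-0.152722, 0.028902×(-3.543854)=-0.102424, 0.069364×(-2.668385)=-0.185090, 0.023121×(-3.766997)=-0.087098, 0.046243×(-3.073850)=-0.142143.
Sum = -0.669477, so H' = 0.6695.

0.6695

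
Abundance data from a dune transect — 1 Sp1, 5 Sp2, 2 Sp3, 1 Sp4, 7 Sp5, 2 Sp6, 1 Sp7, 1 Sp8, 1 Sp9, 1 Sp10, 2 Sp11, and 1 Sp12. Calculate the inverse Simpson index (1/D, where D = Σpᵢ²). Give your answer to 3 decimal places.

6.720

Total N = 1+5+2+1+7+2+1+1+1+1+2+1 = 25, so the proportions are 0.04, 0.2, 0.08, 0.04, 0.28, 0.08, 0.04, 0.04, 0.04, 0.04, 0.08, 0.04 (working shown to 7 dp, full precision carried).
D = 0.04² + 0.2² + 0.08² + 0.04² + 0.28² + 0.08² + 0.04² + 0.04² + 0.04² + 0.04² + 0.08² + 0.04² = 0.0016000 + 0.0400000 + 0.0064000 + 0.0016000 + 0.0784000 + 0.0064000 + 0.0016000 + 0.0016000 + 0.0016000 + 0.0016000 + 0.0064000 + 0.0016000 = 0.1488000.
So 1/D = 6.72043, i.e. 6.720 to 3 decimal places.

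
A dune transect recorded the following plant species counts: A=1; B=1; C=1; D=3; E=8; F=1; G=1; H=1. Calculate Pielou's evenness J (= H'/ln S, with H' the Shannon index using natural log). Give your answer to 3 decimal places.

0.799

Total N = 1+1+1+3+8+1+1+1 = 17, so the proportions are 0.05882, 0.05882, 0.05882, 0.17647, 0.47059, 0.05882, 0.05882, 0.05882 (working shown to 5 dp, full precision carried).
H' = −Σ pᵢ ln pᵢ = −((-0.16666) + (-0.16666) + (-0.16666) + (-0.30611) + (-0.35472) + (-0.16666) + (-0.16666) + (-0.16666)) = 1.66078.
With S = 8 species, ln S = 2.07944, so J = 1.66078/2.07944 = 0.79867, i.e. 0.799 to 3 decimal places.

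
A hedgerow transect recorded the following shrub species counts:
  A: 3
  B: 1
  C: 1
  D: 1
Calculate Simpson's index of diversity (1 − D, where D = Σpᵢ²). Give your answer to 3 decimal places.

0.667

Total N = 3+1+1+1 = 6, so the proportions are 0.5, 0.16667, 0.16667, 0.16667 (working shown to 5 dp, full precision carried).
D = 0.5² + 0.16667² + 0.16667² + 0.16667² = 0.25000 + 0.02778 + 0.02778 + 0.02778 = 0.33333.
So 1 − D = 0.66667, i.e. 0.667 to 3 decimal places.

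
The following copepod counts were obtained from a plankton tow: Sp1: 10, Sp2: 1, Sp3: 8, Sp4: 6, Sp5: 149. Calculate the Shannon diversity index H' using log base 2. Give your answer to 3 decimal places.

0.843

Total N = 10+1+8+6+149 = 174, so the proportions are 0.05747, 0.00575, 0.04598, 0.03448, 0.85632 (working shown to 5 dp, full precision carried).
Each pᵢ log₂ pᵢ term: 0.05747×(-4.12102)=-0.23684, 0.00575×(-7.44294)=-0.04278, 0.04598×(-4.44294)=-0.20427, 0.03448×(-4.85798)=-0.16752, 0.85632×(-0.22377)=-0.19162.
Sum = -0.84303, so H' = 0.843.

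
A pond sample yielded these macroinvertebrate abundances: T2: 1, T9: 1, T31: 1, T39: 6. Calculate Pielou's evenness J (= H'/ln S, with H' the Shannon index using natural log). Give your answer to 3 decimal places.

Total N = 1+1+1+6 = 9, so the proportions are 0.11111, 0.11111, 0.11111, 0.66667 (working shown to 5 dp, full precision carried).
H' = −Σ pᵢ ln pᵢ = −((-0.24414) + (-0.24414) + (-0.24414) + (-0.27031)) = 1.00272.
With S = 4 species, ln S = 1.38629, so J = 1.00272/1.38629 = 0.72331, i.e. 0.723 to 3 decimal places.

0.723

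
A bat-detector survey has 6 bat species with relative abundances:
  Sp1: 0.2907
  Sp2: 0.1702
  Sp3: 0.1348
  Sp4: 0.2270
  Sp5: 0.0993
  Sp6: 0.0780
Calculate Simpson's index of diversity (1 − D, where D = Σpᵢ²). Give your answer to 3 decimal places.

D = 0.2907² + 0.1702² + 0.1348² + 0.227² + 0.0993² + 0.078² = 0.08451 + 0.02897 + 0.01817 + 0.05153 + 0.00986 + 0.00608 = 0.19912 (working shown to 5 dp, full precision carried).
So 1 − D = 0.80088, i.e. 0.801 to 3 decimal places.

0.801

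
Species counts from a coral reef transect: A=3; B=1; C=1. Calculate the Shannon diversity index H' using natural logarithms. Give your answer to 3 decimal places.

0.950

Total N = 3+1+1 = 5, so the proportions are 0.6, 0.2, 0.2 (working shown to 5 dp, full precision carried).
Each pᵢ ln pᵢ term: 0.6×(-0.51083)=-0.30650, 0.2×(-1.60944)=-0.32189, 0.2×(-1.60944)=-0.32189.
Sum = -0.95027, so H' = 0.950.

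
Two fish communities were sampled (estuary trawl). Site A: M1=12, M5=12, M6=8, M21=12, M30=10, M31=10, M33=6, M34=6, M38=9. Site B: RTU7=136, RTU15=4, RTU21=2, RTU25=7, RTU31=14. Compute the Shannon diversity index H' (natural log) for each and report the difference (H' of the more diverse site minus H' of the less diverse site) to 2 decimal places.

1.53

Site A: N=85, proportions 0.1412, 0.1412, 0.0941, 0.1412, 0.1176, 0.1176, 0.0706, 0.0706, 0.1059, giving H' = 2.1671 (working shown to 4 dp, full precision carried).
Site B: N=163, proportions 0.8344, 0.0245, 0.0123, 0.0429, 0.0859, giving H' = 0.6421.
Difference = |2.1671 − 0.6421| = 1.5250, i.e. 1.53 to 2 decimal places.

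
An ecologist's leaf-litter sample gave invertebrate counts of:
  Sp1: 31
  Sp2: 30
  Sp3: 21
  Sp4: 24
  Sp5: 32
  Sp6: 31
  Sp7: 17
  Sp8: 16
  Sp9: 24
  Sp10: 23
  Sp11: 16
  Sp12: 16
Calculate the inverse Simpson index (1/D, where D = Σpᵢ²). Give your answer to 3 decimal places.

Total N = 31+30+21+24+32+31+17+16+24+23+16+16 = 281, so the proportions are 0.11032028, 0.10676157, 0.0747331, 0.08540925, 0.113879, 0.11032028, 0.06049822, 0.0569395, 0.08540925, 0.08185053, 0.0569395, 0.0569395 (working shown to 8 dp, full precision carried).
D = 0.11032028² + 0.10676157² + 0.0747331² + 0.08540925² + 0.113879² + 0.11032028² + 0.06049822² + 0.0569395² + 0.08540925² + 0.08185053² + 0.0569395² + 0.0569395² = 0.01217057 + 0.01139803 + 0.00558504 + 0.00729474 + 0.01296843 + 0.01217057 + 0.00366003 + 0.00324211 + 0.00729474 + 0.00669951 + 0.00324211 + 0.00324211 = 0.08896797.
So 1/D = 11.24000, i.e. 11.240 to 3 decimal places.

11.240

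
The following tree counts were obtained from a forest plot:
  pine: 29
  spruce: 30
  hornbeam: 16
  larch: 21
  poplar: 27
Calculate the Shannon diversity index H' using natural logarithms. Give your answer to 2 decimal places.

1.58

Total N = 29+30+16+21+27 = 123, so the proportions are 0.2358, 0.2439, 0.1301, 0.1707, 0.2195 (working shown to 4 dp, full precision carried).
Each pᵢ ln pᵢ term: 0.2358×(-1.4449)=-0.3407, 0.2439×(-1.4110)=-0.3441, 0.1301×(-2.0396)=-0.2653, 0.1707×(-1.7677)=-0.3018, 0.2195×(-1.5163)=-0.3329.
Sum = -1.5848, so H' = 1.58.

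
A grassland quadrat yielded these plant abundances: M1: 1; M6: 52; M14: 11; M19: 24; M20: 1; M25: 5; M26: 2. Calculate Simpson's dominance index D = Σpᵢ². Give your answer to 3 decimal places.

Total N = 1+52+11+24+1+5+2 = 96, so the proportions are 0.01042, 0.54167, 0.11458, 0.25, 0.01042, 0.05208, 0.02083 (working shown to 5 dp, full precision carried).
D = 0.01042² + 0.54167² + 0.11458² + 0.25² + 0.01042² + 0.05208² + 0.02083² = 0.00011 + 0.29340 + 0.01313 + 0.06250 + 0.00011 + 0.00271 + 0.00043 = 0.37240.
To 3 decimal places, D = 0.372.

0.372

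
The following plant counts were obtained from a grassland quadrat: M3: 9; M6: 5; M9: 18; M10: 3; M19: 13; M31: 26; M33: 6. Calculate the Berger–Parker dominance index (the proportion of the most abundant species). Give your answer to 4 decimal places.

Total N = 9+5+18+3+13+26+6 = 80, so the proportions are 0.1125, 0.0625, 0.225, 0.0375, 0.1625, 0.325, 0.075 (working shown to 6 dp, full precision carried).
The largest proportion is 0.325, i.e. d = 0.3250 to 4 decimal places.

0.3250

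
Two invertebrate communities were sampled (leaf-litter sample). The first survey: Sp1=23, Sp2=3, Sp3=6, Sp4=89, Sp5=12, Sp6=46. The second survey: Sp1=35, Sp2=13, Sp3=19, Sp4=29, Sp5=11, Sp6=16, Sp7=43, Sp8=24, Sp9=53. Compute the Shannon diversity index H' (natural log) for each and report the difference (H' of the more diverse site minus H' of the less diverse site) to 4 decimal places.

0.7514

The first survey: N=179, proportions 0.128492, 0.01676, 0.03352, 0.497207, 0.067039, 0.256983, giving H' = 1.323767 (working shown to 6 dp, full precision carried).
The second survey: N=243, proportions 0.144033, 0.053498, 0.078189, 0.119342, 0.045267, 0.065844, 0.176955, 0.098765, 0.218107, giving H' = 2.075176.
Difference = |1.323767 − 2.075176| = 0.751409, i.e. 0.7514 to 4 decimal places.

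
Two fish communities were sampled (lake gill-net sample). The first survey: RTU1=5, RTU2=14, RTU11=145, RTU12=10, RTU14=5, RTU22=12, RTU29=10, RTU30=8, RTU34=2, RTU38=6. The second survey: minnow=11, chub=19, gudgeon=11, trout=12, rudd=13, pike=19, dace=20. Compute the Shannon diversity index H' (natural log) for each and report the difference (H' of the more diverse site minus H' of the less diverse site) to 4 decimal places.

The first survey: N=217, proportions 0.02304147, 0.06451613, 0.66820276, 0.04608295, 0.02304147, 0.05529954, 0.04608295, 0.03686636, 0.00921659, 0.02764977, giving H' = 1.32777505 (working shown to 8 dp, full precision carried).
The second survey: N=105, proportions 0.1047619, 0.18095238, 0.1047619, 0.11428571, 0.12380952, 0.18095238, 0.19047619, giving H' = 1.91376755.
Difference = |1.32777505 − 1.91376755| = 0.58599250, i.e. 0.5860 to 4 decimal places.

0.5860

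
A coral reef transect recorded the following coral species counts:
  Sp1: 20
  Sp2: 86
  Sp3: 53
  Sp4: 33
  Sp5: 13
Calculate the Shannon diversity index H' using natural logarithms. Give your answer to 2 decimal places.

Total N = 20+86+53+33+13 = 205, so the proportions are 0.0976, 0.4195, 0.2585, 0.161, 0.0634 (working shown to 4 dp, full precision carried).
Each pᵢ ln pᵢ term: 0.0976×(-2.3273)=-0.2271, 0.4195×(-0.8687)=-0.3644, 0.2585×(-1.3527)=-0.3497, 0.161×(-1.8265)=-0.2940, 0.0634×(-2.7581)=-0.1749.
Sum = -1.4101, so H' = 1.41.

1.41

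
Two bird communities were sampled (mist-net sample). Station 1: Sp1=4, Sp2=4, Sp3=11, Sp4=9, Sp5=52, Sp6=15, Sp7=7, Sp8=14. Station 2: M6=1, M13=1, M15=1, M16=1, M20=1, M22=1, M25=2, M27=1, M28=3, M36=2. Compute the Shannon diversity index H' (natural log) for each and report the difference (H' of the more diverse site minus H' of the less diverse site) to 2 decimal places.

0.50

Station 1: N=116, proportions 0.0345, 0.0345, 0.0948, 0.0776, 0.4483, 0.1293, 0.0603, 0.1207, giving H' = 1.7028 (working shown to 4 dp, full precision carried).
Station 2: N=14, proportions 0.0714, 0.0714, 0.0714, 0.0714, 0.0714, 0.0714, 0.1429, 0.0714, 0.2143, 0.1429, giving H' = 2.2056.
Difference = |1.7028 − 2.2056| = 0.5028, i.e. 0.50 to 2 decimal places.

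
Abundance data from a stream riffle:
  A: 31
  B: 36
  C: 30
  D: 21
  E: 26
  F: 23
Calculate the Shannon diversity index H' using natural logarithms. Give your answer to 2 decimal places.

Total N = 31+36+30+21+26+23 = 167, so the proportions are 0.1856, 0.2156, 0.1796, 0.1257, 0.1557, 0.1377 (working shown to 4 dp, full precision carried).
Each pᵢ ln pᵢ term: 0.1856×(-1.6840)=-0.3126, 0.2156×(-1.5345)=-0.3308, 0.1796×(-1.7168)=-0.3084, 0.1257×(-2.0735)=-0.2607, 0.1557×(-1.8599)=-0.2896, 0.1377×(-1.9825)=-0.2730.
Sum = -1.7751, so H' = 1.78.

1.78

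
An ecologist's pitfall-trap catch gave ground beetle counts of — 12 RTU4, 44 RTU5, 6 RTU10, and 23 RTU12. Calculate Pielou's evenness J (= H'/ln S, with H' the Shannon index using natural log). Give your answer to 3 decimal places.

Total N = 12+44+6+23 = 85, so the proportions are 0.14118, 0.51765, 0.07059, 0.27059 (working shown to 5 dp, full precision carried).
H' = −Σ pᵢ ln pᵢ = −((-0.27639) + (-0.34085) + (-0.18712) + (-0.35370)) = 1.15806.
With S = 4 species, ln S = 1.38629, so J = 1.15806/1.38629 = 0.83536, i.e. 0.835 to 3 decimal places.

0.835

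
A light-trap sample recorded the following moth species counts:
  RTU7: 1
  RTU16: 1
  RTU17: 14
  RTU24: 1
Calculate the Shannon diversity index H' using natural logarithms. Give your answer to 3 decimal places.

Total N = 1+1+14+1 = 17, so the proportions are 0.05882, 0.05882, 0.82353, 0.05882 (working shown to 5 dp, full precision carried).
Each pᵢ ln pᵢ term: 0.05882×(-2.83321)=-0.16666, 0.05882×(-2.83321)=-0.16666, 0.82353×(-0.19416)=-0.15989, 0.05882×(-2.83321)=-0.16666.
Sum = -0.65987, so H' = 0.660.

0.660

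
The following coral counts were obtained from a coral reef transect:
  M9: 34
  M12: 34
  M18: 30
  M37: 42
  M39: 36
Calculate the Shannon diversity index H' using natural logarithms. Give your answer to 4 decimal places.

1.6033

Total N = 34+34+30+42+36 = 176, so the proportions are 0.193182, 0.193182, 0.170455, 0.238636, 0.204545 (working shown to 6 dp, full precision carried).
Each pᵢ ln pᵢ term: 0.193182×(-1.644123)=-0.317615, 0.193182×(-1.644123)=-0.317615, 0.170455×(-1.769287)=-0.301583, 0.238636×(-1.432814)=-0.341922, 0.204545×(-1.586965)=-0.324606.
Sum = -1.603341, so H' = 1.6033.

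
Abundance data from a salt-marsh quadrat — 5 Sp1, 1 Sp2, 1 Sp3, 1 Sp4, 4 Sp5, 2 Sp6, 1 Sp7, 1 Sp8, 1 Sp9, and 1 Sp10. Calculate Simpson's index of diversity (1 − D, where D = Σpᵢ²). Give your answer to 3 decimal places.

0.840

Total N = 5+1+1+1+4+2+1+1+1+1 = 18, so the proportions are 0.277778, 0.055556, 0.055556, 0.055556, 0.222222, 0.111111, 0.055556, 0.055556, 0.055556, 0.055556 (working shown to 6 dp, full precision carried).
D = 0.277778² + 0.055556² + 0.055556² + 0.055556² + 0.222222² + 0.111111² + 0.055556² + 0.055556² + 0.055556² + 0.055556² = 0.077160 + 0.003086 + 0.003086 + 0.003086 + 0.049383 + 0.012346 + 0.003086 + 0.003086 + 0.003086 + 0.003086 = 0.160494.
So 1 − D = 0.839506, i.e. 0.840 to 3 decimal places.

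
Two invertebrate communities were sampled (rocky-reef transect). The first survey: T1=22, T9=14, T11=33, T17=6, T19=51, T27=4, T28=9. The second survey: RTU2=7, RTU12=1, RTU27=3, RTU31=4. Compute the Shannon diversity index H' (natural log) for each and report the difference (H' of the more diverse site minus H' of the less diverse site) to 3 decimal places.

0.437

The first survey: N=139, proportions 0.15827, 0.10072, 0.23741, 0.04317, 0.36691, 0.02878, 0.06475, giving H' = 1.64722 (working shown to 5 dp, full precision carried).
The second survey: N=15, proportions 0.46667, 0.06667, 0.2, 0.26667, giving H' = 1.21056.
Difference = |1.64722 − 1.21056| = 0.43666, i.e. 0.437 to 3 decimal places.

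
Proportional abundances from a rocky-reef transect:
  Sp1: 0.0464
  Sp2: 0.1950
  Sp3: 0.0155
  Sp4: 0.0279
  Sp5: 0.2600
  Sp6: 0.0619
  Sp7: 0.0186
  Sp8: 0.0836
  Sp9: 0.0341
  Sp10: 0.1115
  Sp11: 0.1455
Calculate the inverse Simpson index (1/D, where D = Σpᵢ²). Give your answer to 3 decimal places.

D = 0.0464² + 0.195² + 0.0155² + 0.0279² + 0.26² + 0.0619² + 0.0186² + 0.0836² + 0.0341² + 0.1115² + 0.1455² = 0.0021530 + 0.0380250 + 0.0002402 + 0.0007784 + 0.0676000 + 0.0038316 + 0.0003460 + 0.0069890 + 0.0011628 + 0.0124323 + 0.0211702 = 0.1547285 (working shown to 7 dp, full precision carried).
So 1/D = 6.46294, i.e. 6.463 to 3 decimal places.

6.463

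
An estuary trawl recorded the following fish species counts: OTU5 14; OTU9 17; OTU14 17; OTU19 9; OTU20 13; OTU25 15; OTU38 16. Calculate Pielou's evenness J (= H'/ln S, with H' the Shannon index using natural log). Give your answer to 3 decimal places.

Total N = 14+17+17+9+13+15+16 = 101, so the proportions are 0.13861, 0.16832, 0.16832, 0.08911, 0.12871, 0.14851, 0.15842 (working shown to 5 dp, full precision carried).
H' = −Σ pᵢ ln pᵢ = −((-0.27391) + (-0.29992) + (-0.29992) + (-0.21546) + (-0.26388) + (-0.28323) + (-0.29189)) = 1.92821.
With S = 7 species, ln S = 1.94591, so J = 1.92821/1.94591 = 0.99091, i.e. 0.991 to 3 decimal places.

0.991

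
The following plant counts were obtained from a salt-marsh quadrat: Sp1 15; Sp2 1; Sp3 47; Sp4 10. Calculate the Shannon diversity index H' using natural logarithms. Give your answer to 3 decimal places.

Total N = 15+1+47+10 = 73, so the proportions are 0.20548, 0.0137, 0.64384, 0.13699 (working shown to 5 dp, full precision carried).
Each pᵢ ln pᵢ term: 0.20548×(-1.58241)=-0.32515, 0.0137×(-4.29046)=-0.05877, 0.64384×(-0.44031)=-0.28349, 0.13699×(-1.98787)=-0.27231.
Sum = -0.93973, so H' = 0.940.

0.940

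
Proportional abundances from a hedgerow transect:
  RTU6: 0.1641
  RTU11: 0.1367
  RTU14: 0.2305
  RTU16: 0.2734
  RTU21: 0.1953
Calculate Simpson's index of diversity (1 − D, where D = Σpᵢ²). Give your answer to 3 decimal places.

0.788

D = 0.1641² + 0.1367² + 0.2305² + 0.2734² + 0.1953² = 0.02693 + 0.01869 + 0.05313 + 0.07475 + 0.03814 = 0.21164 (working shown to 5 dp, full precision carried).
So 1 − D = 0.78836, i.e. 0.788 to 3 decimal places.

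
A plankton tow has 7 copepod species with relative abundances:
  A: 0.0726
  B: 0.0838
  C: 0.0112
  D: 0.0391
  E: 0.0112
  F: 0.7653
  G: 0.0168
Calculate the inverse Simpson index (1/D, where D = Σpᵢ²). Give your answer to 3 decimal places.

1.667

D = 0.0726² + 0.0838² + 0.0112² + 0.0391² + 0.0112² + 0.7653² + 0.0168² = 0.005271 + 0.007022 + 0.000125 + 0.001529 + 0.000125 + 0.585684 + 0.000282 = 0.600039 (working shown to 6 dp, full precision carried).
So 1/D = 1.66656, i.e. 1.667 to 3 decimal places.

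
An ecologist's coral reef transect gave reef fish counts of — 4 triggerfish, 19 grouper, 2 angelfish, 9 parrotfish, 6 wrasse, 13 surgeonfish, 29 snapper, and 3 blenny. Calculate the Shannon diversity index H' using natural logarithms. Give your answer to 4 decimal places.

1.7639

Total N = 4+19+2+9+6+13+29+3 = 85, so the proportions are 0.047059, 0.223529, 0.023529, 0.105882, 0.070588, 0.152941, 0.341176, 0.035294 (working shown to 6 dp, full precision carried).
Each pᵢ ln pᵢ term: 0.047059×(-3.056357)=-0.143829, 0.223529×(-1.498212)=-0.334895, 0.023529×(-3.749504)=-0.088224, 0.105882×(-2.245427)=-0.237751, 0.070588×(-2.650892)=-0.187122, 0.152941×(-1.877702)=-0.287178, 0.341176×(-1.075355)=-0.366886, 0.035294×(-3.344039)=-0.118025.
Sum = -1.763908, so H' = 1.7639.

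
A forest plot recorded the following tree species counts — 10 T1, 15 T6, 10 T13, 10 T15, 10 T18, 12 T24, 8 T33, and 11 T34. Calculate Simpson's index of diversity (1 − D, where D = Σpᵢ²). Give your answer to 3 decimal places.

0.871

Total N = 10+15+10+10+10+12+8+11 = 86, so the proportions are 0.11628, 0.17442, 0.11628, 0.11628, 0.11628, 0.13953, 0.09302, 0.12791 (working shown to 5 dp, full precision carried).
D = 0.11628² + 0.17442² + 0.11628² + 0.11628² + 0.11628² + 0.13953² + 0.09302² + 0.12791² = 0.01352 + 0.03042 + 0.01352 + 0.01352 + 0.01352 + 0.01947 + 0.00865 + 0.01636 = 0.12899.
So 1 − D = 0.87101, i.e. 0.871 to 3 decimal places.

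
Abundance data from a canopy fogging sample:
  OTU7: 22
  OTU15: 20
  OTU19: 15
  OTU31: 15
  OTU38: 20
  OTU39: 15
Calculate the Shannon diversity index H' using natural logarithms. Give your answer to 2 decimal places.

1.78

Total N = 22+20+15+15+20+15 = 107, so the proportions are 0.2056, 0.1869, 0.1402, 0.1402, 0.1869, 0.1402 (working shown to 4 dp, full precision carried).
Each pᵢ ln pᵢ term: 0.2056×(-1.5818)=-0.3252, 0.1869×(-1.6771)=-0.3135, 0.1402×(-1.9648)=-0.2754, 0.1402×(-1.9648)=-0.2754, 0.1869×(-1.6771)=-0.3135, 0.1402×(-1.9648)=-0.2754.
Sum = -1.7785, so H' = 1.78.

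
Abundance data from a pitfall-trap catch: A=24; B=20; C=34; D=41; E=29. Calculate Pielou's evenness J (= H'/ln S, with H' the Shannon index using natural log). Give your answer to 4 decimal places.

0.9807

Total N = 24+20+34+41+29 = 148, so the proportions are 0.162162, 0.135135, 0.22973, 0.277027, 0.195946 (working shown to 6 dp, full precision carried).
H' = −Σ pᵢ ln pᵢ = −((-0.294999) + (-0.270470) + (-0.337898) + (-0.355603) + (-0.319376)) = 1.578346.
With S = 5 species, ln S = 1.609438, so J = 1.578346/1.609438 = 0.980681, i.e. 0.9807 to 4 decimal places.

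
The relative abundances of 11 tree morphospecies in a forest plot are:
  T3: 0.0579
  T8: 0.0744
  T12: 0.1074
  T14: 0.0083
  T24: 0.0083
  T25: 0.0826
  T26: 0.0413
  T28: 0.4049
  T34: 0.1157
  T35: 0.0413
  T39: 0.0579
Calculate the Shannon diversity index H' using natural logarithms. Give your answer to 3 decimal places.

1.927

Each pᵢ ln pᵢ term (working shown to 5 dp, full precision carried): 0.0579×(-2.84904)=-0.16496, 0.0744×(-2.59830)=-0.19331, 0.1074×(-2.23120)=-0.23963, 0.0083×(-4.79150)=-0.03977, 0.0083×(-4.79150)=-0.03977, 0.0826×(-2.49375)=-0.20598, 0.0413×(-3.18689)=-0.13162, 0.4049×(-0.90412)=-0.36608, 0.1157×(-2.15675)=-0.24954, 0.0413×(-3.18689)=-0.13162, 0.0579×(-2.84904)=-0.16496.
Sum = -1.92723, so H' = 1.927.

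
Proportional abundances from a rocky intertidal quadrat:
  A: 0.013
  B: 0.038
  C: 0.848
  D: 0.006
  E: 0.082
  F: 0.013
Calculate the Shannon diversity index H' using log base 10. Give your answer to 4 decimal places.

0.2661

Each pᵢ log₁₀ pᵢ term (working shown to 6 dp, full precision carried): 0.013×(-1.886057)=-0.024519, 0.038×(-1.420216)=-0.053968, 0.848×(-0.071604)=-0.060720, 0.006×(-2.221849)=-0.013331, 0.082×(-1.086186)=-0.089067, 0.013×(-1.886057)=-0.024519.
Sum = -0.266124, so H' = 0.2661.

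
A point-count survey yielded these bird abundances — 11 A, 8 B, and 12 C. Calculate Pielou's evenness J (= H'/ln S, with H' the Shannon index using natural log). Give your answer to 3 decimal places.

0.987

Total N = 11+8+12 = 31, so the proportions are 0.35484, 0.25806, 0.3871 (working shown to 5 dp, full precision carried).
H' = −Σ pᵢ ln pᵢ = −((-0.36765) + (-0.34956) + (-0.36739)) = 1.08459.
With S = 3 species, ln S = 1.09861, so J = 1.08459/1.09861 = 0.98724, i.e. 0.987 to 3 decimal places.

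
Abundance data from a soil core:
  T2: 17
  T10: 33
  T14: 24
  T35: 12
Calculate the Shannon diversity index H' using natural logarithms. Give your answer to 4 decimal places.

Total N = 17+33+24+12 = 86, so the proportions are 0.197674, 0.383721, 0.27907, 0.139535 (working shown to 6 dp, full precision carried).
Each pᵢ ln pᵢ term: 0.197674×(-1.621134)=-0.320457, 0.383721×(-0.957840)=-0.367543, 0.27907×(-1.276293)=-0.356175, 0.139535×(-1.969441)=-0.274806.
Sum = -1.318980, so H' = 1.3190.

1.3190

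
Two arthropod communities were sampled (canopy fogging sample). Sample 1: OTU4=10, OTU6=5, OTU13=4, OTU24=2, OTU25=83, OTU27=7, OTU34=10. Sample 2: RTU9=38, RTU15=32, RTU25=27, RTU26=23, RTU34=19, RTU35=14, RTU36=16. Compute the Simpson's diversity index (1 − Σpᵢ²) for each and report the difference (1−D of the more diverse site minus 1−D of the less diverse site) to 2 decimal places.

0.33

Sample 1: N=121, proportions 0.0826, 0.0413, 0.0331, 0.0165, 0.686, 0.0579, 0.0826, giving 1−D = 0.5094 (working shown to 4 dp, full precision carried).
Sample 2: N=169, proportions 0.2249, 0.1893, 0.1598, 0.1361, 0.1124, 0.0828, 0.0947, giving 1−D = 0.8411.
Difference = |0.5094 − 0.8411| = 0.3317, i.e. 0.33 to 2 decimal places.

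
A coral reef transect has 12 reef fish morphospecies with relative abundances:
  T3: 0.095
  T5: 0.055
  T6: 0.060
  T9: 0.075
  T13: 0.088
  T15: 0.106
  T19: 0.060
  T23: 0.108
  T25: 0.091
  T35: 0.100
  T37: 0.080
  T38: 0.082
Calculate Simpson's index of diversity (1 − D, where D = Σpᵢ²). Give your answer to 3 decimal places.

0.913

D = 0.095² + 0.055² + 0.06² + 0.075² + 0.088² + 0.106² + 0.06² + 0.108² + 0.091² + 0.1² + 0.08² + 0.082² = 0.00903 + 0.00302 + 0.00360 + 0.00562 + 0.00774 + 0.01124 + 0.00360 + 0.01166 + 0.00828 + 0.01000 + 0.00640 + 0.00672 = 0.08692 (working shown to 5 dp, full precision carried).
So 1 − D = 0.91308, i.e. 0.913 to 3 decimal places.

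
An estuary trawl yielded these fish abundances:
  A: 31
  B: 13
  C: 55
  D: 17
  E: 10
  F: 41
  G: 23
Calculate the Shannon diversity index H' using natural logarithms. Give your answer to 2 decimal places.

1.80

Total N = 31+13+55+17+10+41+23 = 190, so the proportions are 0.1632, 0.0684, 0.2895, 0.0895, 0.0526, 0.2158, 0.1211 (working shown to 4 dp, full precision carried).
Each pᵢ ln pᵢ term: 0.1632×(-1.8130)=-0.2958, 0.0684×(-2.6821)=-0.1835, 0.2895×(-1.2397)=-0.3589, 0.0895×(-2.4138)=-0.2160, 0.0526×(-2.9444)=-0.1550, 0.2158×(-1.5335)=-0.3309, 0.1211×(-2.1115)=-0.2556.
Sum = -1.7956, so H' = 1.80.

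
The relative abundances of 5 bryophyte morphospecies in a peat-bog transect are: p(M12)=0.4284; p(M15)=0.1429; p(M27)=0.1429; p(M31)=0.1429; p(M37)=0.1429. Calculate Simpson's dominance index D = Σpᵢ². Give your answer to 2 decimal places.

0.27

D = 0.4284² + 0.1429² + 0.1429² + 0.1429² + 0.1429² = 0.1835 + 0.0204 + 0.0204 + 0.0204 + 0.0204 = 0.2652 (working shown to 4 dp, full precision carried).
To 2 decimal places, D = 0.27.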